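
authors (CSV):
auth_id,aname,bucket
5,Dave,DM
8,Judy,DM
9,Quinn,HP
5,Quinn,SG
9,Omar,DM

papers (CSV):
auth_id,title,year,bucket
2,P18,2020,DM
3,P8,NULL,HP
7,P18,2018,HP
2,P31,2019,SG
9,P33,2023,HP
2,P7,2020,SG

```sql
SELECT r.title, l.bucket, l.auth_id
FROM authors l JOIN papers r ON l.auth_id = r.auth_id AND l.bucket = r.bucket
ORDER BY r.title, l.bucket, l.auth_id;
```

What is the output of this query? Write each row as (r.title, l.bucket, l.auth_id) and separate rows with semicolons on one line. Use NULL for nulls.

INNER JOIN keeps only pairs where the ON condition holds.
Matching on l.auth_id = r.auth_id AND l.bucket = r.bucket.
Matched pairs: 1.

(P33, HP, 9)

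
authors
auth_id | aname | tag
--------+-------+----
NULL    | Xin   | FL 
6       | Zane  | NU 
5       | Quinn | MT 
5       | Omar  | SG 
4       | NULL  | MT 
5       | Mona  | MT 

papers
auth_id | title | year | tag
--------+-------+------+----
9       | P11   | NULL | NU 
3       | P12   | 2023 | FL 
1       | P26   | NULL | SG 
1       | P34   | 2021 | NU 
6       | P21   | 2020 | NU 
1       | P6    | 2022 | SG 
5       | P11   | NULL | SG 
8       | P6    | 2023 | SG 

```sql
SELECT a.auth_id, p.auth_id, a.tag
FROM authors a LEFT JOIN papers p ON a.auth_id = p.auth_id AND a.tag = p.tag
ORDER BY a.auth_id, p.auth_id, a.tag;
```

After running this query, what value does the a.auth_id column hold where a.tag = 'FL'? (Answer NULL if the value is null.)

NULL

LEFT JOIN keeps every row from `authors`; unmatched rows get NULL for `papers`'s columns.
Matching on a.auth_id = p.auth_id AND a.tag = p.tag. A NULL in a compared column never satisfies the condition.
- a row (auth_id=NULL, tag=FL): no match → kept, p columns NULL.
- a row (auth_id=6, tag=NU): matches 1 p row(s) → 1 output row(s).
- a row (auth_id=5, tag=MT): no match → kept, p columns NULL.
- a row (auth_id=5, tag=SG): matches 1 p row(s) → 1 output row(s).
- a row (auth_id=4, tag=MT): no match → kept, p columns NULL.
- a row (auth_id=5, tag=MT): no match → kept, p columns NULL.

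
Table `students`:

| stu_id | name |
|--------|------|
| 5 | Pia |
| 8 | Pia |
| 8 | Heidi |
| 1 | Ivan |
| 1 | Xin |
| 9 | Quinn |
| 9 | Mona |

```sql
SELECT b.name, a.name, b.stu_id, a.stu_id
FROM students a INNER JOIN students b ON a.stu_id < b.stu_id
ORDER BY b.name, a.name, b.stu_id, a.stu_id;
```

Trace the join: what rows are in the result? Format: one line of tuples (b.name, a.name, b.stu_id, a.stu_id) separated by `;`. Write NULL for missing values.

INNER JOIN keeps only pairs where the ON condition holds.
Matching on a.stu_id < b.stu_id.
- a (stu_id=5) pairs with 4 row(s) of b.
- a (stu_id=8) pairs with 2 row(s) of b.
- a (stu_id=8) pairs with 2 row(s) of b.
- a (stu_id=1) pairs with 5 row(s) of b.
- a (stu_id=1) pairs with 5 row(s) of b.
- a (stu_id=9) has no partner → excluded.
- a (stu_id=9) has no partner → excluded.

(Heidi, Ivan, 8, 1); (Heidi, Pia, 8, 5); (Heidi, Xin, 8, 1); (Mona, Heidi, 9, 8); (Mona, Ivan, 9, 1); (Mona, Pia, 9, 5); (Mona, Pia, 9, 8); (Mona, Xin, 9, 1); (Pia, Ivan, 5, 1); (Pia, Ivan, 8, 1); (Pia, Pia, 8, 5); (Pia, Xin, 5, 1); (Pia, Xin, 8, 1); (Quinn, Heidi, 9, 8); (Quinn, Ivan, 9, 1); (Quinn, Pia, 9, 5); (Quinn, Pia, 9, 8); (Quinn, Xin, 9, 1)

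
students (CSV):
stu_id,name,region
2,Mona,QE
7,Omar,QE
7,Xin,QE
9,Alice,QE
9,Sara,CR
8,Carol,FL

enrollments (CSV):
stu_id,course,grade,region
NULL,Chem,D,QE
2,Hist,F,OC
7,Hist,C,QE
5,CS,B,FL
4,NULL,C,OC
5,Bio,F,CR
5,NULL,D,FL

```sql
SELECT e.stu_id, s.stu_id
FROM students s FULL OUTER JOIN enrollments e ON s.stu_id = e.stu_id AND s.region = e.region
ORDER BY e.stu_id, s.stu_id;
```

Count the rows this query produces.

12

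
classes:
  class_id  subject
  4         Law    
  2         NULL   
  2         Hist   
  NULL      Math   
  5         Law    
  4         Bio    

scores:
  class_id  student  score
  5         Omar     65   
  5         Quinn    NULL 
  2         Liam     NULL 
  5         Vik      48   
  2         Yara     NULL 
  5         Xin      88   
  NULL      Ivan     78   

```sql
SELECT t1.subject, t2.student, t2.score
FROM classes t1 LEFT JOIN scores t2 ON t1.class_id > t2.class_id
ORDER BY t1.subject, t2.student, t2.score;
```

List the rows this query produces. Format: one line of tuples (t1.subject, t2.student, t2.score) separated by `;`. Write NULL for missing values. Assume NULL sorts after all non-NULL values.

(Bio, Liam, NULL); (Bio, Yara, NULL); (Hist, NULL, NULL); (Law, Liam, NULL); (Law, Liam, NULL); (Law, Yara, NULL); (Law, Yara, NULL); (Math, NULL, NULL); (NULL, NULL, NULL)

LEFT JOIN keeps every row from `classes`; unmatched rows get NULL for `scores`'s columns.
Matching on t1.class_id > t2.class_id. A NULL in a compared column never satisfies the condition.
Matched pairs: 6; unmatched t1 rows kept: 3.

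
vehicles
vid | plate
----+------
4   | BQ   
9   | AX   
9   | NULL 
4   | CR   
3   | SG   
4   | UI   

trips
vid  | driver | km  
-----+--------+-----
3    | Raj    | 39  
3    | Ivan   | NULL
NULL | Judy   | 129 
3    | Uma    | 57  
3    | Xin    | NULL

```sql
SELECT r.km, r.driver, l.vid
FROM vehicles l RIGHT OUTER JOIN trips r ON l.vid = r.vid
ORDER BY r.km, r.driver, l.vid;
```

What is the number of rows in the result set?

5

RIGHT JOIN keeps every row from `trips`; unmatched rows get NULL for `vehicles`'s columns.
Matching on l.vid = r.vid. A NULL in a compared column never satisfies the condition.
Matched pairs: 4; unmatched r rows kept: 1.
Total: 4 matched + 1 padded = 5 rows.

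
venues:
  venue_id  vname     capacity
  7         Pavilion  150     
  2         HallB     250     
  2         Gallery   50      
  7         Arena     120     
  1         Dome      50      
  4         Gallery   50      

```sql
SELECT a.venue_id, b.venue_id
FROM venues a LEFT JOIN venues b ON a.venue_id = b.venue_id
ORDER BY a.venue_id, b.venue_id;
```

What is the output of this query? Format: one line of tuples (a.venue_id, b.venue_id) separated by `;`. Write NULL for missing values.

(1, 1); (2, 2); (2, 2); (2, 2); (2, 2); (4, 4); (7, 7); (7, 7); (7, 7); (7, 7)

LEFT JOIN keeps every row from `venues a`; unmatched rows get NULL for `venues b`'s columns.
Matching on a.venue_id = b.venue_id.
- a (venue_id=7) pairs with 2 row(s) of b.
- a (venue_id=2) pairs with 2 row(s) of b.
- a (venue_id=2) pairs with 2 row(s) of b.
- a (venue_id=7) pairs with 2 row(s) of b.
- a (venue_id=1) pairs with 1 row(s) of b.
- a (venue_id=4) pairs with 1 row(s) of b.
After projecting and ordering:
a.venue_id | b.venue_id
1 | 1
2 | 2
2 | 2
2 | 2
2 | 2
4 | 4
7 | 7
7 | 7
7 | 7
7 | 7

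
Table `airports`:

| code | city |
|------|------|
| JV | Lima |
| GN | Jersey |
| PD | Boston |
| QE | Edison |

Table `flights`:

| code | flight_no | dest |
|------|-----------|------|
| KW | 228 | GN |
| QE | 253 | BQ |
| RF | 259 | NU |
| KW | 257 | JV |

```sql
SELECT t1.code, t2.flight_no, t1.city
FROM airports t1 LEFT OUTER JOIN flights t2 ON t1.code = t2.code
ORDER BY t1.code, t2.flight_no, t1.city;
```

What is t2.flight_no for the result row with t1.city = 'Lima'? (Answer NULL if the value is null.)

LEFT JOIN keeps every row from `airports`; unmatched rows get NULL for `flights`'s columns.
Matching on t1.code = t2.code.
Matched pairs: 1; unmatched t1 rows kept: 3.

NULL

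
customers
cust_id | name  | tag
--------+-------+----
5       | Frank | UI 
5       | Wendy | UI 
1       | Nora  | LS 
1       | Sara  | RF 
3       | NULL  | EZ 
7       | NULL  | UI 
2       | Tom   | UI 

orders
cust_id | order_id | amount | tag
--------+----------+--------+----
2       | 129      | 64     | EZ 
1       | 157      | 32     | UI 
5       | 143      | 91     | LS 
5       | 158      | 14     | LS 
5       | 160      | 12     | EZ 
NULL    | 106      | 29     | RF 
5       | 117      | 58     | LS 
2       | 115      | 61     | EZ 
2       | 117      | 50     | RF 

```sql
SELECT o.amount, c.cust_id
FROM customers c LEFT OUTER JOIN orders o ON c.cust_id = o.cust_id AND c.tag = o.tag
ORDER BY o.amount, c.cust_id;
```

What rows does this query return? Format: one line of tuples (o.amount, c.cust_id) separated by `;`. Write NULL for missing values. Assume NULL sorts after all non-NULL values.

(NULL, 1); (NULL, 1); (NULL, 2); (NULL, 3); (NULL, 5); (NULL, 5); (NULL, 7)

LEFT JOIN keeps every row from `customers`; unmatched rows get NULL for `orders`'s columns.
Matching on c.cust_id = o.cust_id AND c.tag = o.tag. A NULL in a compared column never satisfies the condition.
Matched pairs: 0; unmatched c rows kept: 7.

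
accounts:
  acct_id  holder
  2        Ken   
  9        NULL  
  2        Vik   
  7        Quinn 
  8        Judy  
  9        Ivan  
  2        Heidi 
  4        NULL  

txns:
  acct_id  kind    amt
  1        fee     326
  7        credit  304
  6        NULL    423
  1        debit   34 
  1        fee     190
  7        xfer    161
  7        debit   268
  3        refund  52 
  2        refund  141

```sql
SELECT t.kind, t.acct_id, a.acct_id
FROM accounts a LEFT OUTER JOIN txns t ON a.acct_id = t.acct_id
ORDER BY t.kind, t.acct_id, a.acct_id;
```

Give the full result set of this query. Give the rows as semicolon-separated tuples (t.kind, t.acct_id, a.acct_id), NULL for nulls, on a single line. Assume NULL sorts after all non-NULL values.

(credit, 7, 7); (debit, 7, 7); (refund, 2, 2); (refund, 2, 2); (refund, 2, 2); (xfer, 7, 7); (NULL, NULL, 4); (NULL, NULL, 8); (NULL, NULL, 9); (NULL, NULL, 9)

LEFT JOIN keeps every row from `accounts`; unmatched rows get NULL for `txns`'s columns.
Matching on a.acct_id = t.acct_id.
Matched pairs: 6; unmatched a rows kept: 4.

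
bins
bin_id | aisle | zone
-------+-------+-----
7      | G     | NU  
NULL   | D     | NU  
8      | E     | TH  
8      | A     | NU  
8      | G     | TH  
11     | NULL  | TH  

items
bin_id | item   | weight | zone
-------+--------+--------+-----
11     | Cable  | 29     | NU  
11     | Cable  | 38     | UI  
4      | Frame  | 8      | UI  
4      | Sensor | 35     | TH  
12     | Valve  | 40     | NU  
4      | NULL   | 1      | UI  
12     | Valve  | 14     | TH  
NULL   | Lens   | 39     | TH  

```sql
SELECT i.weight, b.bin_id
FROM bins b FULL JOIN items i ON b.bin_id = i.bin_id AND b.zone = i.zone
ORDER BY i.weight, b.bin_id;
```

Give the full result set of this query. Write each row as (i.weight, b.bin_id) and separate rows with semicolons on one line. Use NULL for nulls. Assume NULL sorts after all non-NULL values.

(1, NULL); (8, NULL); (14, NULL); (29, NULL); (35, NULL); (38, NULL); (39, NULL); (40, NULL); (NULL, 7); (NULL, 8); (NULL, 8); (NULL, 8); (NULL, 11); (NULL, NULL)

FULL OUTER JOIN keeps every row from both sides; unmatched rows get NULL for the other side's columns.
Matching on b.bin_id = i.bin_id AND b.zone = i.zone. A NULL in a compared column never satisfies the condition.
- b[0] bin_id=7, zone=NU → no match; kept with NULLs on the i side.
- b[1] bin_id=NULL, zone=NU → no match; kept with NULLs on the i side.
- b[2] bin_id=8, zone=TH → no match; kept with NULLs on the i side.
- b[3] bin_id=8, zone=NU → no match; kept with NULLs on the i side.
- b[4] bin_id=8, zone=TH → no match; kept with NULLs on the i side.
- b[5] bin_id=11, zone=TH → no match; kept with NULLs on the i side.
- 8 i row(s) had no b match → kept, b columns NULL.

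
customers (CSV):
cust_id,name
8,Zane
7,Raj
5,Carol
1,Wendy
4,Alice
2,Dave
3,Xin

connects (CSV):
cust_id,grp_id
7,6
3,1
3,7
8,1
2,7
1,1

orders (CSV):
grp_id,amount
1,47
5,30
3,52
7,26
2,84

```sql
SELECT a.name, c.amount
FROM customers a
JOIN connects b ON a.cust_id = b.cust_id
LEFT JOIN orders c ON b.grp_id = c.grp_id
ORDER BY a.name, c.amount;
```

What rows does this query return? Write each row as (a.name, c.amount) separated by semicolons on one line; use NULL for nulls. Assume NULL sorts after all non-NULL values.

Step 1 — a INNER JOIN b on cust_id → 6 row(s).
Then LEFT JOIN `orders c` on grp_id: each of those 6 rows is kept; rows whose b.grp_id has no match in c get NULL for c's columns.

(Dave, 26); (Raj, NULL); (Wendy, 47); (Xin, 26); (Xin, 47); (Zane, 47)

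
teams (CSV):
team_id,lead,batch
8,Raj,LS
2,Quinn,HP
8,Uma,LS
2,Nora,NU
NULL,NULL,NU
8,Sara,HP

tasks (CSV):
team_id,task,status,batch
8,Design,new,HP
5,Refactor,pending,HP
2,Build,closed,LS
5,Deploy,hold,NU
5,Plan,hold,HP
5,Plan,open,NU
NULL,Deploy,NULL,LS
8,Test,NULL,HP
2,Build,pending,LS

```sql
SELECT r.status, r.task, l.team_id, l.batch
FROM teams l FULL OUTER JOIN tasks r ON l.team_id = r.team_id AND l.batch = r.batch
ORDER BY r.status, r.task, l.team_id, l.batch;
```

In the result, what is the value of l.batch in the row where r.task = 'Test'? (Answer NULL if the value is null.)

HP

FULL OUTER JOIN keeps every row from both sides; unmatched rows get NULL for the other side's columns.
Matching on l.team_id = r.team_id AND l.batch = r.batch. A NULL in a compared column never satisfies the condition.
- l (team_id=8, batch=LS) has no partner → padded with NULL.
- l (team_id=2, batch=HP) has no partner → padded with NULL.
- l (team_id=8, batch=LS) has no partner → padded with NULL.
- l (team_id=2, batch=NU) has no partner → padded with NULL.
- l (team_id=NULL, batch=NU) has no partner → padded with NULL.
- l (team_id=8, batch=HP) pairs with 2 row(s) of r.
- 7 r row(s) had no l match → kept, l columns NULL.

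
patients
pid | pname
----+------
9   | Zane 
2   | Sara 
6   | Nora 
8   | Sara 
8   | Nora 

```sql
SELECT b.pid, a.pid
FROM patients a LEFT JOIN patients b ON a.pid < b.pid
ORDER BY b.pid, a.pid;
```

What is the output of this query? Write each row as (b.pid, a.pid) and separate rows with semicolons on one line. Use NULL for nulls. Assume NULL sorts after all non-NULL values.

(6, 2); (8, 2); (8, 2); (8, 6); (8, 6); (9, 2); (9, 6); (9, 8); (9, 8); (NULL, 9)

LEFT JOIN keeps every row from `patients a`; unmatched rows get NULL for `patients b`'s columns.
Matching on a.pid < b.pid.
Matched pairs: 9; unmatched a rows kept: 1.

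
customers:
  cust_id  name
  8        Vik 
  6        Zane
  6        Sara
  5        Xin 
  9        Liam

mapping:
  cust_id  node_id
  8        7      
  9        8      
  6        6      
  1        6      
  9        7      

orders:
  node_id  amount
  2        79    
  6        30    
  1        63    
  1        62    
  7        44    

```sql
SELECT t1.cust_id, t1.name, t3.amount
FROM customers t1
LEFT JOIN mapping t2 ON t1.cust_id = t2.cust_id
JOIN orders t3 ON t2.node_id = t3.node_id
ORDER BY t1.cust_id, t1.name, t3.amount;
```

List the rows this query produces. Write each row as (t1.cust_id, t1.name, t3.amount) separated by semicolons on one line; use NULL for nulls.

(6, Sara, 30); (6, Zane, 30); (8, Vik, 44); (9, Liam, 44)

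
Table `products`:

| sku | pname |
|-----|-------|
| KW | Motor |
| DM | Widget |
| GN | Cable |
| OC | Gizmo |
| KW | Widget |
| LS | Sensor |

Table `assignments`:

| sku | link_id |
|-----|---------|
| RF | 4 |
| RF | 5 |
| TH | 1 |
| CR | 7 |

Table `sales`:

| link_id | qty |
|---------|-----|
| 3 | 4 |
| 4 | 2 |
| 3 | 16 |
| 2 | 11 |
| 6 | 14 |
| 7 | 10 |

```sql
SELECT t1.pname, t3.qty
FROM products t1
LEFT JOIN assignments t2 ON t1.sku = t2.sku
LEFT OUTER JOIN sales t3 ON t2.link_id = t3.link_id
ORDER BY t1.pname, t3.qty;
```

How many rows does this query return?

6

Evaluate left to right. First `products t1 LEFT JOIN assignments t2` on sku: 6 row(s).
Then LEFT JOIN `sales t3` on link_id: each of those 6 rows is kept; rows whose t2.link_id has no match in t3 get NULL for t3's columns.
Result: 6 row(s).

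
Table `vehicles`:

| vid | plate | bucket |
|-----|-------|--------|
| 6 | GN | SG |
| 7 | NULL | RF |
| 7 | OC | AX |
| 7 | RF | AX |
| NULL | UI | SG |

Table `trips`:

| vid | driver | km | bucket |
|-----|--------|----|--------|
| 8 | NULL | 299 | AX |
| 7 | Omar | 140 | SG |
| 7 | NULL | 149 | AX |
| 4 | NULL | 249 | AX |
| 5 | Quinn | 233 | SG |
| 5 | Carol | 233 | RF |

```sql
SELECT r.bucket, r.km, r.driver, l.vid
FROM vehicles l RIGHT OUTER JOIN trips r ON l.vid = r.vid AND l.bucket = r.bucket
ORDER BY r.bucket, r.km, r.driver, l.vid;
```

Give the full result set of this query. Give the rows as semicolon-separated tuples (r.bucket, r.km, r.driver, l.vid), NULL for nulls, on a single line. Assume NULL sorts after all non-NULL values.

RIGHT JOIN keeps every row from `trips`; unmatched rows get NULL for `vehicles`'s columns.
Matching on l.vid = r.vid AND l.bucket = r.bucket. A NULL in a compared column never satisfies the condition.
Matched pairs: 2; unmatched r rows kept: 5.

(AX, 149, NULL, 7); (AX, 149, NULL, 7); (AX, 249, NULL, NULL); (AX, 299, NULL, NULL); (RF, 233, Carol, NULL); (SG, 140, Omar, NULL); (SG, 233, Quinn, NULL)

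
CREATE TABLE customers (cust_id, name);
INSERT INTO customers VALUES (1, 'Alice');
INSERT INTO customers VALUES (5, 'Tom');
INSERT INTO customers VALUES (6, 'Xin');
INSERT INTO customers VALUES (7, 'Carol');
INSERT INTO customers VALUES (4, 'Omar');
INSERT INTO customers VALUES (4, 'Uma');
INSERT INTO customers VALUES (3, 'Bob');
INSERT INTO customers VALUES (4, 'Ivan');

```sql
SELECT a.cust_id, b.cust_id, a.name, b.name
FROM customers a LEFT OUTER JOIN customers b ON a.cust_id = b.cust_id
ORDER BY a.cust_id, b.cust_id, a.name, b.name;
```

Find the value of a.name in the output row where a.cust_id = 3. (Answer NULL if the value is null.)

LEFT JOIN keeps every row from `customers a`; unmatched rows get NULL for `customers b`'s columns.
Matching on a.cust_id = b.cust_id.
Matched pairs: 14; unmatched a rows kept: 0.

Bob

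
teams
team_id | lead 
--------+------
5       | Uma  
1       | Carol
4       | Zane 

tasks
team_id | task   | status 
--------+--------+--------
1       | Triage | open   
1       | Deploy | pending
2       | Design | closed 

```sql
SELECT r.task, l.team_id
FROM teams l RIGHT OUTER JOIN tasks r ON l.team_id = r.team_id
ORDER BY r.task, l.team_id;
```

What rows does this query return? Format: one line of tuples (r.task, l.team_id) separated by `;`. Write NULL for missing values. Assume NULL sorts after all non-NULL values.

(Deploy, 1); (Design, NULL); (Triage, 1)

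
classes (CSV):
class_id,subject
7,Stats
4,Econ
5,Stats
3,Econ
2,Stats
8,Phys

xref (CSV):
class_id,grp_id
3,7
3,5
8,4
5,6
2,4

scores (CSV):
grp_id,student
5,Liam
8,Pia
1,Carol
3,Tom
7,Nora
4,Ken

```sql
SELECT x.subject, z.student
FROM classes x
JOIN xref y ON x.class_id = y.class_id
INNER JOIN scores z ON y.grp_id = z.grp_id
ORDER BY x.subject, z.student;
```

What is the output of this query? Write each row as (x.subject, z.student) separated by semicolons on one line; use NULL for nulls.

(Econ, Liam); (Econ, Nora); (Phys, Ken); (Stats, Ken)

Evaluate left to right. First `classes x INNER JOIN xref y` on class_id: 5 row(s).
Then INNER JOIN `scores z` on grp_id: keep only rows whose y.grp_id appears in z.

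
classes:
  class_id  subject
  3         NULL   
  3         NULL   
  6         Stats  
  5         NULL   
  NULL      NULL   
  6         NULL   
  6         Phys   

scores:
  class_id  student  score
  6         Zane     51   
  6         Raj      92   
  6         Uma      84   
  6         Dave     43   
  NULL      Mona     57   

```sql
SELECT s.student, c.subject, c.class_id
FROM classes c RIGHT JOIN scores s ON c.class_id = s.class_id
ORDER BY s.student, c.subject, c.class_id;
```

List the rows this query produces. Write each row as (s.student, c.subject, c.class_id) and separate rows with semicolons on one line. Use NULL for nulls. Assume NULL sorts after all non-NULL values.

(Dave, Phys, 6); (Dave, Stats, 6); (Dave, NULL, 6); (Mona, NULL, NULL); (Raj, Phys, 6); (Raj, Stats, 6); (Raj, NULL, 6); (Uma, Phys, 6); (Uma, Stats, 6); (Uma, NULL, 6); (Zane, Phys, 6); (Zane, Stats, 6); (Zane, NULL, 6)

RIGHT JOIN keeps every row from `scores`; unmatched rows get NULL for `classes`'s columns.
Matching on c.class_id = s.class_id. A NULL in a compared column never satisfies the condition.
Matched pairs: 12; unmatched s rows kept: 1.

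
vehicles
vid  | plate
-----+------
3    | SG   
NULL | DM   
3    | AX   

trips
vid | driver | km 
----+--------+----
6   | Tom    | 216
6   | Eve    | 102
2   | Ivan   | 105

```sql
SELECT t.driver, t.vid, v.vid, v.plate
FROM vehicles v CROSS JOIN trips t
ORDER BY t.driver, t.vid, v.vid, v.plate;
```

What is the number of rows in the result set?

9

CROSS JOIN pairs every row of `vehicles` with every row of `trips`: 3 × 3 = 9 rows.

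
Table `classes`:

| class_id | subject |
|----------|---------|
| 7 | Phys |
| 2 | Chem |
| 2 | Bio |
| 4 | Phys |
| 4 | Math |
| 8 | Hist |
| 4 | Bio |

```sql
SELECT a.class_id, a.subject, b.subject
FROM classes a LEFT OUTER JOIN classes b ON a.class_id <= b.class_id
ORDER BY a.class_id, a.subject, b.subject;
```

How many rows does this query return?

LEFT JOIN keeps every row from `classes a`; unmatched rows get NULL for `classes b`'s columns.
Matching on a.class_id <= b.class_id.
Matched pairs: 32; unmatched a rows kept: 0.
Total: 32 rows.

32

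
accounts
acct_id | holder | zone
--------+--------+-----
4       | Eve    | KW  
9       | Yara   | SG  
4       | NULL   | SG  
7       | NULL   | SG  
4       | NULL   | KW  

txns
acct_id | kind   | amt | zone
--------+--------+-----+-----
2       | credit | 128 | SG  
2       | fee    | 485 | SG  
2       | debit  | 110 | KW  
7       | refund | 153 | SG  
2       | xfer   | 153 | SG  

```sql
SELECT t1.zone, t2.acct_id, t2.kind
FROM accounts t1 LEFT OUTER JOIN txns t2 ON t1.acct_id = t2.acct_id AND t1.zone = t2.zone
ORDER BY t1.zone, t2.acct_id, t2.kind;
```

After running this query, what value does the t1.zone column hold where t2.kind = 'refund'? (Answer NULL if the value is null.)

LEFT JOIN keeps every row from `accounts`; unmatched rows get NULL for `txns`'s columns.
Matching on t1.acct_id = t2.acct_id AND t1.zone = t2.zone.
Matched pairs: 1; unmatched t1 rows kept: 4.

SG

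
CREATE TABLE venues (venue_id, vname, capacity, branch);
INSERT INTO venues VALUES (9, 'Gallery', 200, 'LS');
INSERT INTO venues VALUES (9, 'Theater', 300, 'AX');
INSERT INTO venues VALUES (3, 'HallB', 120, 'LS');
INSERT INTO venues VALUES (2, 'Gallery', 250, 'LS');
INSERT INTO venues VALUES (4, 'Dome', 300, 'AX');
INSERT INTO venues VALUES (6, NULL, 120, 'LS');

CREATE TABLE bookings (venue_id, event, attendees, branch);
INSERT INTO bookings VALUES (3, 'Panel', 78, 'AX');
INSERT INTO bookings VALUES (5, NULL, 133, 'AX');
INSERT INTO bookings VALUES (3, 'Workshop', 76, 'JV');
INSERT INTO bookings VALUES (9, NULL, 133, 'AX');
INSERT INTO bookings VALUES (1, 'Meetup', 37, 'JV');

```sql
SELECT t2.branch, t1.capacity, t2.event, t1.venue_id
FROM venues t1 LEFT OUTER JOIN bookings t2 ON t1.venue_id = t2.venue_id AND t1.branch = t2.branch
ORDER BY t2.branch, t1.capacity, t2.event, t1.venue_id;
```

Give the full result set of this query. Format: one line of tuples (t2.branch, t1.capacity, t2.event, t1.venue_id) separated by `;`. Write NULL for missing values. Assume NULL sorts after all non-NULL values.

LEFT JOIN keeps every row from `venues`; unmatched rows get NULL for `bookings`'s columns.
Matching on t1.venue_id = t2.venue_id AND t1.branch = t2.branch.
Matched pairs: 1; unmatched t1 rows kept: 5.

(AX, 300, NULL, 9); (NULL, 120, NULL, 3); (NULL, 120, NULL, 6); (NULL, 200, NULL, 9); (NULL, 250, NULL, 2); (NULL, 300, NULL, 4)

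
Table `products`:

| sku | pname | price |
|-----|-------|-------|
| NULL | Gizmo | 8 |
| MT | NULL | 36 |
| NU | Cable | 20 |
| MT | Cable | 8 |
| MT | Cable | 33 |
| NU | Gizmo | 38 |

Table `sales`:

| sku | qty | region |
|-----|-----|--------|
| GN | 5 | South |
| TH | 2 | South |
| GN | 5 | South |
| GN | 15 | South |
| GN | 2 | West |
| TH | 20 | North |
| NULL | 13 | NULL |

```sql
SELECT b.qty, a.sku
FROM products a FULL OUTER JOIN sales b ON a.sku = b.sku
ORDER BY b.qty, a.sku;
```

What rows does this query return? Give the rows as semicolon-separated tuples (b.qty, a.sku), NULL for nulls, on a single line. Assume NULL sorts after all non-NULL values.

(2, NULL); (2, NULL); (5, NULL); (5, NULL); (13, NULL); (15, NULL); (20, NULL); (NULL, MT); (NULL, MT); (NULL, MT); (NULL, NU); (NULL, NU); (NULL, NULL)

FULL OUTER JOIN keeps every row from both sides; unmatched rows get NULL for the other side's columns.
Matching on a.sku = b.sku. A NULL in a compared column never satisfies the condition.
Matched pairs: 0; unmatched a rows kept: 6; unmatched b rows kept: 7.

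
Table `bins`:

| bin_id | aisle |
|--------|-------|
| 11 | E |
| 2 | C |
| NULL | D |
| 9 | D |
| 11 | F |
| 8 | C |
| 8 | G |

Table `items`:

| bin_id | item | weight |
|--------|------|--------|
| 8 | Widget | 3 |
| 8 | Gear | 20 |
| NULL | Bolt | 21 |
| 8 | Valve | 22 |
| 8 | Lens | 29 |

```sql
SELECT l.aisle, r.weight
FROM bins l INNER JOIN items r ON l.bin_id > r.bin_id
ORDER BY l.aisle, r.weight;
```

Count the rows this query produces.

12

INNER JOIN keeps only pairs where the ON condition holds.
Matching on l.bin_id > r.bin_id. A NULL in a compared column never satisfies the condition.
- l row (bin_id=11): matches 4 r row(s) → 4 output row(s).
- l row (bin_id=2): no match → dropped.
- l row (bin_id=NULL): no match → dropped.
- l row (bin_id=9): matches 4 r row(s) → 4 output row(s).
- l row (bin_id=11): matches 4 r row(s) → 4 output row(s).
- l row (bin_id=8): no match → dropped.
- l row (bin_id=8): no match → dropped.
Total: 12 rows.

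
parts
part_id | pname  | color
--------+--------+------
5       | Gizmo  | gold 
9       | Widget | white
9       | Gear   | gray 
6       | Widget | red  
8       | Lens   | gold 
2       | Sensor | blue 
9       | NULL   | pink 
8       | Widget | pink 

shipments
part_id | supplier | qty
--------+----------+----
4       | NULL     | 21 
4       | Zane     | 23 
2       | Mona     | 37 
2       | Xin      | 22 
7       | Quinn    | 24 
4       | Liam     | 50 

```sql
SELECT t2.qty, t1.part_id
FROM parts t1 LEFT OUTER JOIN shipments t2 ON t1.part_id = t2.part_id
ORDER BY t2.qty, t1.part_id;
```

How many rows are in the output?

9

LEFT JOIN keeps every row from `parts`; unmatched rows get NULL for `shipments`'s columns.
Matching on t1.part_id = t2.part_id.
- t1 (part_id=5) has no partner → padded with NULL.
- t1 (part_id=9) has no partner → padded with NULL.
- t1 (part_id=9) has no partner → padded with NULL.
- t1 (part_id=6) has no partner → padded with NULL.
- t1 (part_id=8) has no partner → padded with NULL.
- t1 (part_id=2) pairs with 2 row(s) of t2.
- t1 (part_id=9) has no partner → padded with NULL.
- t1 (part_id=8) has no partner → padded with NULL.
Total: 2 matched + 7 padded = 9 rows.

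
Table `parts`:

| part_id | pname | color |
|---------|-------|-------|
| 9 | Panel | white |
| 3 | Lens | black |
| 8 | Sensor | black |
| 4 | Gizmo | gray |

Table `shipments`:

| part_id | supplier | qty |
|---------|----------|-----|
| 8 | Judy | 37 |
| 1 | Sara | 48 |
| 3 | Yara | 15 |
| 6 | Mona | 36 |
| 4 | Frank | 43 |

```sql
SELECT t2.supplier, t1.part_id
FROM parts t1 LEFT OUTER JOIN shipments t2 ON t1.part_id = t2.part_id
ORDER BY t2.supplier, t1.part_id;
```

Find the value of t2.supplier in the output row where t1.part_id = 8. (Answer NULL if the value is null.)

LEFT JOIN keeps every row from `parts`; unmatched rows get NULL for `shipments`'s columns.
Matching on t1.part_id = t2.part_id.
Matched pairs: 3; unmatched t1 rows kept: 1.

Judy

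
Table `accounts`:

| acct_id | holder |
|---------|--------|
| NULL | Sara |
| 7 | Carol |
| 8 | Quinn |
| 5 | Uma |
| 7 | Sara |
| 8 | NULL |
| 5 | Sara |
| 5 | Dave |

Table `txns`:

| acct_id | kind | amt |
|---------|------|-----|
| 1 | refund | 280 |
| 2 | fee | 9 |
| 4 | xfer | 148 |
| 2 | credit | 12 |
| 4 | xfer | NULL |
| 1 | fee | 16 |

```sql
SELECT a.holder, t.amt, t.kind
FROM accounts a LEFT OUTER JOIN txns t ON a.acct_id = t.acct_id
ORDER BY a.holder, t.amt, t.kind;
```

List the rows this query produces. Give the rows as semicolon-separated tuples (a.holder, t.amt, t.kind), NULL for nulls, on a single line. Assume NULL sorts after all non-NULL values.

(Carol, NULL, NULL); (Dave, NULL, NULL); (Quinn, NULL, NULL); (Sara, NULL, NULL); (Sara, NULL, NULL); (Sara, NULL, NULL); (Uma, NULL, NULL); (NULL, NULL, NULL)

LEFT JOIN keeps every row from `accounts`; unmatched rows get NULL for `txns`'s columns.
Matching on a.acct_id = t.acct_id. A NULL in a compared column never satisfies the condition.
- a (acct_id=NULL) has no partner → padded with NULL.
- a (acct_id=7) has no partner → padded with NULL.
- a (acct_id=8) has no partner → padded with NULL.
- a (acct_id=5) has no partner → padded with NULL.
- a (acct_id=7) has no partner → padded with NULL.
- a (acct_id=8) has no partner → padded with NULL.
- a (acct_id=5) has no partner → padded with NULL.
- a (acct_id=5) has no partner → padded with NULL.
After projecting and ordering:
a.holder | t.amt | t.kind
Carol | NULL | NULL
Dave | NULL | NULL
Quinn | NULL | NULL
Sara | NULL | NULL
Sara | NULL | NULL
Sara | NULL | NULL
Uma | NULL | NULL
NULL | NULL | NULL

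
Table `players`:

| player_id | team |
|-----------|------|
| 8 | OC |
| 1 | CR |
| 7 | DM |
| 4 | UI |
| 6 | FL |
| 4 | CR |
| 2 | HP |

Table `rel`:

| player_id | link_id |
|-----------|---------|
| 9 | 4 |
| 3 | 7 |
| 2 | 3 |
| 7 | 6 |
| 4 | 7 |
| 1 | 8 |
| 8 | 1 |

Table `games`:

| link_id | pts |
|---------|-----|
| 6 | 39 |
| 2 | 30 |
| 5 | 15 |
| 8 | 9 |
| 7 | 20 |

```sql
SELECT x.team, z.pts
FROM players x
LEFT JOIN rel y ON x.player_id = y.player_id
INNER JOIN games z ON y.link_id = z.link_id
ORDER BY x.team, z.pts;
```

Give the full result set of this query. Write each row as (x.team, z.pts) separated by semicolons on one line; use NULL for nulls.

(CR, 9); (CR, 20); (DM, 39); (UI, 20)

Step 1 — x LEFT JOIN y on player_id → 7 row(s).
Then INNER JOIN `games z` on link_id: keep only rows whose y.link_id appears in z.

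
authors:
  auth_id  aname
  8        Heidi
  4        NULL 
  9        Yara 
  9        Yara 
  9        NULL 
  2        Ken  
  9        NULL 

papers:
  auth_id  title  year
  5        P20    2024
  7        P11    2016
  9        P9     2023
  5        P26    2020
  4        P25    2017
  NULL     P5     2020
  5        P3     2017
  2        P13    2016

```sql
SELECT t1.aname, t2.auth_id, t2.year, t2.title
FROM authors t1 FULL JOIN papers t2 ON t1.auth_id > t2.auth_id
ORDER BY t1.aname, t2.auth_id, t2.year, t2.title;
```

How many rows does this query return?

34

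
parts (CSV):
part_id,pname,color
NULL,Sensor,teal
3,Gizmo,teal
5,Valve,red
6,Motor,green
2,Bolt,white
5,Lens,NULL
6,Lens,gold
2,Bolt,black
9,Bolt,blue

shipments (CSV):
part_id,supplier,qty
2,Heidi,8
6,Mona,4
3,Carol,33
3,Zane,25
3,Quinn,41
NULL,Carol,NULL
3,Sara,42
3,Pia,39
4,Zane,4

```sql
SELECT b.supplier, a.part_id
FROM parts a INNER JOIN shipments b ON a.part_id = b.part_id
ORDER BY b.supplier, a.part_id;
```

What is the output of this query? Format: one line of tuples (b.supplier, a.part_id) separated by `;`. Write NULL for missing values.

INNER JOIN keeps only pairs where the ON condition holds.
Matching on a.part_id = b.part_id. A NULL in a compared column never satisfies the condition.
- a (part_id=NULL) has no partner → excluded.
- a (part_id=3) pairs with 5 row(s) of b.
- a (part_id=5) has no partner → excluded.
- a (part_id=6) pairs with 1 row(s) of b.
- a (part_id=2) pairs with 1 row(s) of b.
- a (part_id=5) has no partner → excluded.
- a (part_id=6) pairs with 1 row(s) of b.
- a (part_id=2) pairs with 1 row(s) of b.
- a (part_id=9) has no partner → excluded.
After projecting and ordering:
b.supplier | a.part_id
Carol | 3
Heidi | 2
Heidi | 2
Mona | 6
Mona | 6
Pia | 3
Quinn | 3
Sara | 3
Zane | 3

(Carol, 3); (Heidi, 2); (Heidi, 2); (Mona, 6); (Mona, 6); (Pia, 3); (Quinn, 3); (Sara, 3); (Zane, 3)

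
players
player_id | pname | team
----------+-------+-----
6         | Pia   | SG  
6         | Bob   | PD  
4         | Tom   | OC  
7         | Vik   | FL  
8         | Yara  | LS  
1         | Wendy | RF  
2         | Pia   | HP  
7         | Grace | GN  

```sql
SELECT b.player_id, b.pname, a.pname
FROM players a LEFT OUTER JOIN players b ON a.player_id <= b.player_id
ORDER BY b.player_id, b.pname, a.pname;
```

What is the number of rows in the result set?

38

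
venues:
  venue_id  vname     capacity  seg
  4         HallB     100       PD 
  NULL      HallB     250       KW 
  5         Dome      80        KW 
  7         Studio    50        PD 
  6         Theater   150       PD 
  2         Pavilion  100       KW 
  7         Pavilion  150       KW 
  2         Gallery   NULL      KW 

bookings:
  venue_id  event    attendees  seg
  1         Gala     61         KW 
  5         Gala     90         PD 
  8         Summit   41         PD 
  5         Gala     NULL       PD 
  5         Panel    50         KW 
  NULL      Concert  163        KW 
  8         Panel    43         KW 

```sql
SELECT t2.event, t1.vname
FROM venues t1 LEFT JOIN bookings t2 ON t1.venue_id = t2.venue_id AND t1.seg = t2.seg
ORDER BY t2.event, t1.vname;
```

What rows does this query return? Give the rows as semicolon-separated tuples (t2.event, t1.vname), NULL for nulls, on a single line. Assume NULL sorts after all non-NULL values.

(Panel, Dome); (NULL, Gallery); (NULL, HallB); (NULL, HallB); (NULL, Pavilion); (NULL, Pavilion); (NULL, Studio); (NULL, Theater)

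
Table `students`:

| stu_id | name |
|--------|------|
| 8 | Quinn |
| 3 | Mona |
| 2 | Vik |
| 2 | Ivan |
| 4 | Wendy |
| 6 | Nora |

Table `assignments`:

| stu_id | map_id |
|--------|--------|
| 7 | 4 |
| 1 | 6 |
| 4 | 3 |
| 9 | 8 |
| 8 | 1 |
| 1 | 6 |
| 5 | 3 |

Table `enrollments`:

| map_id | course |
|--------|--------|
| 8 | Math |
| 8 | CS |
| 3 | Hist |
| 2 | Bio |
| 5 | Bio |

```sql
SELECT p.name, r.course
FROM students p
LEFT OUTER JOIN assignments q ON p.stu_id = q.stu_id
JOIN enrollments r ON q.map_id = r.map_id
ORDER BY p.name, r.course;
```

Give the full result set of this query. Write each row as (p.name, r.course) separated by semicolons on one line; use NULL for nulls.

(Wendy, Hist)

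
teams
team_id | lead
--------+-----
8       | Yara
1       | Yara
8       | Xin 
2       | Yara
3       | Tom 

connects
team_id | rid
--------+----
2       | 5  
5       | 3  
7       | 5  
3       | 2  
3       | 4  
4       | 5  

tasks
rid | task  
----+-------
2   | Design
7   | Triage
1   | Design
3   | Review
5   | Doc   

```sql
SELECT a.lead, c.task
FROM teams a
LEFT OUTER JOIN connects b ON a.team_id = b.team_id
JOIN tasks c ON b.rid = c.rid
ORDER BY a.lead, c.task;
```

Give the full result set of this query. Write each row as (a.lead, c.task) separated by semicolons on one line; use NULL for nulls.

(Tom, Design); (Yara, Doc)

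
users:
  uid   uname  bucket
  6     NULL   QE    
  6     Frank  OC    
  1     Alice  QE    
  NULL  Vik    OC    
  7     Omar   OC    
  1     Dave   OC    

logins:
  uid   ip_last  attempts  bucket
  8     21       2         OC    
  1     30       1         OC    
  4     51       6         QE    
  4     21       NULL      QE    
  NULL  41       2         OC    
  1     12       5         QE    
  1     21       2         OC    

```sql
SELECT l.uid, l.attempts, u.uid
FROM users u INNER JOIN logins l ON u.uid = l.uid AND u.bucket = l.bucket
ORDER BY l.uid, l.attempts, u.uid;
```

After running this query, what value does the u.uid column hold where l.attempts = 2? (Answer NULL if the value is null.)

INNER JOIN keeps only pairs where the ON condition holds.
Matching on u.uid = l.uid AND u.bucket = l.bucket. A NULL in a compared column never satisfies the condition.
- u[0] uid=6, bucket=QE → no match; dropped.
- u[1] uid=6, bucket=OC → no match; dropped.
- u[2] uid=1, bucket=QE → 1 match(es) in l → 1 row(s).
- u[3] uid=NULL, bucket=OC → no match; dropped.
- u[4] uid=7, bucket=OC → no match; dropped.
- u[5] uid=1, bucket=OC → 2 match(es) in l → 2 row(s).

1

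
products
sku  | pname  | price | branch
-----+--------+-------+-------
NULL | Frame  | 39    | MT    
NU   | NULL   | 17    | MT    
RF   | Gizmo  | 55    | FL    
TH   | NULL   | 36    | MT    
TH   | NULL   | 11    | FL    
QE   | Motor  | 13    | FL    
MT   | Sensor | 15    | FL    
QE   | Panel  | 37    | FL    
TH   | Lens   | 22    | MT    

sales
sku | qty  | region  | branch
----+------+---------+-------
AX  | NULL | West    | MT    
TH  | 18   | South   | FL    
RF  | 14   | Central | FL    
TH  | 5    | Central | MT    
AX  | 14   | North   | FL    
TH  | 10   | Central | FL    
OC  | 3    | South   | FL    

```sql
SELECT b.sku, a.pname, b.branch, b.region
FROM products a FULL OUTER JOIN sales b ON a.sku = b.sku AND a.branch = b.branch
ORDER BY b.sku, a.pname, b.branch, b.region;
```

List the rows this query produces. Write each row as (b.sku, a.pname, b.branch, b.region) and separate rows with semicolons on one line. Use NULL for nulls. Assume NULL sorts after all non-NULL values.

FULL OUTER JOIN keeps every row from both sides; unmatched rows get NULL for the other side's columns.
Matching on a.sku = b.sku AND a.branch = b.branch. A NULL in a compared column never satisfies the condition.
- sku=NULL, branch=MT: no b row matches, row kept with b columns NULL.
- sku=NU, branch=MT: no b row matches, row kept with b columns NULL.
- sku=RF, branch=FL: 1 matching b row(s), so 1 row(s) emitted.
- sku=TH, branch=MT: 1 matching b row(s), so 1 row(s) emitted.
- sku=TH, branch=FL: 2 matching b row(s), so 2 row(s) emitted.
- sku=QE, branch=FL: no b row matches, row kept with b columns NULL.
- sku=MT, branch=FL: no b row matches, row kept with b columns NULL.
- sku=QE, branch=FL: no b row matches, row kept with b columns NULL.
- sku=TH, branch=MT: 1 matching b row(s), so 1 row(s) emitted.
- plus 3 unmatched b row(s), each kept with NULL a columns.

(AX, NULL, FL, North); (AX, NULL, MT, West); (OC, NULL, FL, South); (RF, Gizmo, FL, Central); (TH, Lens, MT, Central); (TH, NULL, FL, Central); (TH, NULL, FL, South); (TH, NULL, MT, Central); (NULL, Frame, NULL, NULL); (NULL, Motor, NULL, NULL); (NULL, Panel, NULL, NULL); (NULL, Sensor, NULL, NULL); (NULL, NULL, NULL, NULL)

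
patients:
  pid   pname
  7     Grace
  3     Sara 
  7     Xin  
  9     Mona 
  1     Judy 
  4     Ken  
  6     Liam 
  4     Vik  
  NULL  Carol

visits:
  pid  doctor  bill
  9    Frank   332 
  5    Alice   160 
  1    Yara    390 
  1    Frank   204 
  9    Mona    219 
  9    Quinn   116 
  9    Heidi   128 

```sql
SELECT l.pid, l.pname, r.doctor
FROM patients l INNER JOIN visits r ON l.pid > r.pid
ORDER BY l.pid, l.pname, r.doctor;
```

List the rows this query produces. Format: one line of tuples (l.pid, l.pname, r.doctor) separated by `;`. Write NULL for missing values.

(3, Sara, Frank); (3, Sara, Yara); (4, Ken, Frank); (4, Ken, Yara); (4, Vik, Frank); (4, Vik, Yara); (6, Liam, Alice); (6, Liam, Frank); (6, Liam, Yara); (7, Grace, Alice); (7, Grace, Frank); (7, Grace, Yara); (7, Xin, Alice); (7, Xin, Frank); (7, Xin, Yara); (9, Mona, Alice); (9, Mona, Frank); (9, Mona, Yara)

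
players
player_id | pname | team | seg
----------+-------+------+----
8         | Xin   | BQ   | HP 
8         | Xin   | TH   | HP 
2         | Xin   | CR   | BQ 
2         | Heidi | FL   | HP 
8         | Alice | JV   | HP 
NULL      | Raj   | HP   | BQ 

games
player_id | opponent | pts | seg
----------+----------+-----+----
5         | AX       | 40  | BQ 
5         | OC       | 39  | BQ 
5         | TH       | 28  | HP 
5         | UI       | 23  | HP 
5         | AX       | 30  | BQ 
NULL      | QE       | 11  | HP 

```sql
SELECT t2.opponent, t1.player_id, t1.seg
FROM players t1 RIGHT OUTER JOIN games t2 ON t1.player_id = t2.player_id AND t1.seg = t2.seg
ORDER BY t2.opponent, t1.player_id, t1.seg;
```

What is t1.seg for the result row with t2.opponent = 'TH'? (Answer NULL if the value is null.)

NULL

RIGHT JOIN keeps every row from `games`; unmatched rows get NULL for `players`'s columns.
Matching on t1.player_id = t2.player_id AND t1.seg = t2.seg. A NULL in a compared column never satisfies the condition.
Matched pairs: 0; unmatched t2 rows kept: 6.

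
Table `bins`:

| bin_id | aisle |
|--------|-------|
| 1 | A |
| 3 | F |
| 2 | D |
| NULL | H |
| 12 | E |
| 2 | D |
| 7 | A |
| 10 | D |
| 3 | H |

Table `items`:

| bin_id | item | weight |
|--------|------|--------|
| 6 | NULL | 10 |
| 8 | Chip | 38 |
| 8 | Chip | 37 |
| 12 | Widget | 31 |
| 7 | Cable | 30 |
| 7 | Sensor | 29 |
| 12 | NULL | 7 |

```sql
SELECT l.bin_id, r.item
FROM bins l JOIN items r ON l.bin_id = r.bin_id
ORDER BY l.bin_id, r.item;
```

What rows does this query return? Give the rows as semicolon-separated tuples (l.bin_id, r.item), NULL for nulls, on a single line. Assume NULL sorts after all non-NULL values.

INNER JOIN keeps only pairs where the ON condition holds.
Matching on l.bin_id = r.bin_id. A NULL in a compared column never satisfies the condition.
Matched pairs: 4.

(7, Cable); (7, Sensor); (12, Widget); (12, NULL)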